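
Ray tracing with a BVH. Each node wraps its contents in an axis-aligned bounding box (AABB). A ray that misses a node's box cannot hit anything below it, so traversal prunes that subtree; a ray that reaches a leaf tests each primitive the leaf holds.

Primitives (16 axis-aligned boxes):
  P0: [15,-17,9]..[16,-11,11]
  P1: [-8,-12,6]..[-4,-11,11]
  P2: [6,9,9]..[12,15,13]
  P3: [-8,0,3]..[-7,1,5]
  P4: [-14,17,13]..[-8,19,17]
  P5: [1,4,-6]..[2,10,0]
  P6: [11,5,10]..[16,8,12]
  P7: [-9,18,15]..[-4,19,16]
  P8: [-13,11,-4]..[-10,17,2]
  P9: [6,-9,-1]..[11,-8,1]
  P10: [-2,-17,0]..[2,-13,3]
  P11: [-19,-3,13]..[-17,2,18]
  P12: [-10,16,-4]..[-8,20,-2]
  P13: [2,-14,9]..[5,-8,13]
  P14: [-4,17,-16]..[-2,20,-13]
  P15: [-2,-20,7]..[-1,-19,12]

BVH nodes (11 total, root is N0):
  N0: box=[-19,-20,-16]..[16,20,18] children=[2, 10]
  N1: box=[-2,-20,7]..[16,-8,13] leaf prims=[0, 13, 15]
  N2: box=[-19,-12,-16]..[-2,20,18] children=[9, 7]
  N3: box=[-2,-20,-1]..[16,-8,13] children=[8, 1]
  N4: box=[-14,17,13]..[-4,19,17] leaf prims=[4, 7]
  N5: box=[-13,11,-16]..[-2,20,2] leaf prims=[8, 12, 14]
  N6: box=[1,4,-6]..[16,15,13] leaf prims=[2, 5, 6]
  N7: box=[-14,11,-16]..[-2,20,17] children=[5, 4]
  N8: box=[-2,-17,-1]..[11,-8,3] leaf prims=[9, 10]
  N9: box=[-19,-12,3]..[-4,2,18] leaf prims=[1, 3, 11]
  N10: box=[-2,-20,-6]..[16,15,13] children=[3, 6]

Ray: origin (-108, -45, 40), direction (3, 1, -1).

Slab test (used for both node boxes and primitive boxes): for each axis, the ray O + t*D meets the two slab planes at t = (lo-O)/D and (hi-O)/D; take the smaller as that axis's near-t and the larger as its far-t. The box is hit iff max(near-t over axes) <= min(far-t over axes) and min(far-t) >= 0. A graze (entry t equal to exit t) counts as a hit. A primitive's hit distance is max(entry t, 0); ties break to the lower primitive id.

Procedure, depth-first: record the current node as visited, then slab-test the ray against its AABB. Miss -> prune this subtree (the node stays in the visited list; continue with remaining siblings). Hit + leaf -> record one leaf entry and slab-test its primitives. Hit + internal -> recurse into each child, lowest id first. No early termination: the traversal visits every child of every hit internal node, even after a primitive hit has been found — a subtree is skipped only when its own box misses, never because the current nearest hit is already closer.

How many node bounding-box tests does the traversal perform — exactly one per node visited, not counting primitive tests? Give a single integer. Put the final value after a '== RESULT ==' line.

Trace the traversal:
N0 x:[89/3,124/3] y:[25,65] z:[22,56] -> hit [89/3,124/3], descend [2, 10]
  N2 x:[89/3,106/3] y:[33,65] z:[22,56] -> hit [33,106/3], descend [7, 9]
    N7 x:[94/3,106/3] y:[56,65] z:[23,56] -> miss, prune
    N9 x:[89/3,104/3] y:[33,47] z:[22,37] -> hit [33,104/3] leaf, test {P1@t=100/3, P3(miss), P11(miss)}
  N10 x:[106/3,124/3] y:[25,60] z:[27,46] -> hit [106/3,124/3], descend [3, 6]
    N3 x:[106/3,124/3] y:[25,37] z:[27,41] -> hit [106/3,37], descend [1, 8]
      N1 x:[106/3,124/3] y:[25,37] z:[27,33] -> miss, prune
      N8 x:[106/3,119/3] y:[28,37] z:[37,41] -> hit [37,37] leaf, test {P9(miss), P10(miss)}
    N6 x:[109/3,124/3] y:[49,60] z:[27,46] -> miss, prune

Summary -> nodes [0, 2, 7, 9, 10, 3, 1, 8, 6]; box-tests=9; leaf-entries=2; first=P1

== RESULT ==
9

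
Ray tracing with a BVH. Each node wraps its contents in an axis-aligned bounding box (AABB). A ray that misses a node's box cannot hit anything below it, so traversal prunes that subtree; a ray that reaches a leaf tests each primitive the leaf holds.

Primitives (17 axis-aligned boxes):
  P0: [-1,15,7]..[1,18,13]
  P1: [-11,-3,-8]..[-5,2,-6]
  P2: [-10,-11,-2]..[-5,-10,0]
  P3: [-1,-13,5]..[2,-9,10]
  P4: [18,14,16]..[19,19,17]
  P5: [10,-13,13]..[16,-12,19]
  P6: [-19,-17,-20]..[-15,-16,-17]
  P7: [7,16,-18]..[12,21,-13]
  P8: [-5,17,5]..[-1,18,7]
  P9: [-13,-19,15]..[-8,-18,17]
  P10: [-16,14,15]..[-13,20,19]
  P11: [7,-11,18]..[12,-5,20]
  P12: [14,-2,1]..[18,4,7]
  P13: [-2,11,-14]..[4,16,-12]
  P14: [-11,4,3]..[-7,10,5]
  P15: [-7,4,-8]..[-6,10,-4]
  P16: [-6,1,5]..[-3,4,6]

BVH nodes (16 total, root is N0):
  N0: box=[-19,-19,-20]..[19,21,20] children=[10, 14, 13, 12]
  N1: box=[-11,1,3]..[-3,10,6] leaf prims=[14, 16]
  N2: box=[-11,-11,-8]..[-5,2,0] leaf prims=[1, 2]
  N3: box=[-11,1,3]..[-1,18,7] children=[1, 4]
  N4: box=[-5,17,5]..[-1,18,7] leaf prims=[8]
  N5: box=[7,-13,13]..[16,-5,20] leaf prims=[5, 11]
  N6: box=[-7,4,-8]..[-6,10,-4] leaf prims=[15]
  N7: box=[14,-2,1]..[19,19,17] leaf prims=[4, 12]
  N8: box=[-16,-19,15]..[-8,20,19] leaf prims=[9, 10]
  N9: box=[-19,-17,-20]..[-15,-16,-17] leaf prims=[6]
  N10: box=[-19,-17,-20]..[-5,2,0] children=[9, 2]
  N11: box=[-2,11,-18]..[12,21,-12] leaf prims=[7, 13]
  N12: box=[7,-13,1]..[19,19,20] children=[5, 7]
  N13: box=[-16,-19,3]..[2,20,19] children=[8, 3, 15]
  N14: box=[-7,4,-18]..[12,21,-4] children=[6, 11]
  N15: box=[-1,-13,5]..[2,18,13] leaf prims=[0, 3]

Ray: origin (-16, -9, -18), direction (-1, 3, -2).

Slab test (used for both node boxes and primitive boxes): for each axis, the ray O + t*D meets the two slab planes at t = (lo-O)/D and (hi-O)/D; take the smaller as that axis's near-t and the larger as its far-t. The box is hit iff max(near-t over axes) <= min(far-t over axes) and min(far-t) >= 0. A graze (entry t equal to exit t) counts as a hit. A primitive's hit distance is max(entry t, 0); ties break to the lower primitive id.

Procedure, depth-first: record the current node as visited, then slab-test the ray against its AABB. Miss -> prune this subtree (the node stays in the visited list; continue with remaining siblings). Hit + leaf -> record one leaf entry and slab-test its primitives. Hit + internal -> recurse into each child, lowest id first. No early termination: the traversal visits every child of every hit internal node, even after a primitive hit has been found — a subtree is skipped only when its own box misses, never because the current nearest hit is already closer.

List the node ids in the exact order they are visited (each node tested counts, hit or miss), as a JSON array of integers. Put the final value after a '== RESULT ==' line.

Walk:
N0 x:[-35,3] y:[-10/3,10] z:[-19,1] -> hit [-10/3,1], descend [10, 12, 13, 14]
  N10 x:[-11,3] y:[-8/3,11/3] z:[-9,1] -> hit [-8/3,1], descend [2, 9]
    N2 x:[-11,-5] y:[-2/3,11/3] z:[-9,-5] -> miss, prune
    N9 x:[-1,3] y:[-8/3,-7/3] z:[-1/2,1] -> miss, prune
  N12 x:[-35,-23] y:[-4/3,28/3] z:[-19,-19/2] -> miss, prune
  N13 x:[-18,0] y:[-10/3,29/3] z:[-37/2,-21/2] -> miss, prune
  N14 x:[-28,-9] y:[13/3,10] z:[-7,0] -> miss, prune

7 AABB tests over nodes [0, 10, 2, 9, 12, 13, 14]; 0 leaves entered; closest miss.

== RESULT ==
[0, 10, 2, 9, 12, 13, 14]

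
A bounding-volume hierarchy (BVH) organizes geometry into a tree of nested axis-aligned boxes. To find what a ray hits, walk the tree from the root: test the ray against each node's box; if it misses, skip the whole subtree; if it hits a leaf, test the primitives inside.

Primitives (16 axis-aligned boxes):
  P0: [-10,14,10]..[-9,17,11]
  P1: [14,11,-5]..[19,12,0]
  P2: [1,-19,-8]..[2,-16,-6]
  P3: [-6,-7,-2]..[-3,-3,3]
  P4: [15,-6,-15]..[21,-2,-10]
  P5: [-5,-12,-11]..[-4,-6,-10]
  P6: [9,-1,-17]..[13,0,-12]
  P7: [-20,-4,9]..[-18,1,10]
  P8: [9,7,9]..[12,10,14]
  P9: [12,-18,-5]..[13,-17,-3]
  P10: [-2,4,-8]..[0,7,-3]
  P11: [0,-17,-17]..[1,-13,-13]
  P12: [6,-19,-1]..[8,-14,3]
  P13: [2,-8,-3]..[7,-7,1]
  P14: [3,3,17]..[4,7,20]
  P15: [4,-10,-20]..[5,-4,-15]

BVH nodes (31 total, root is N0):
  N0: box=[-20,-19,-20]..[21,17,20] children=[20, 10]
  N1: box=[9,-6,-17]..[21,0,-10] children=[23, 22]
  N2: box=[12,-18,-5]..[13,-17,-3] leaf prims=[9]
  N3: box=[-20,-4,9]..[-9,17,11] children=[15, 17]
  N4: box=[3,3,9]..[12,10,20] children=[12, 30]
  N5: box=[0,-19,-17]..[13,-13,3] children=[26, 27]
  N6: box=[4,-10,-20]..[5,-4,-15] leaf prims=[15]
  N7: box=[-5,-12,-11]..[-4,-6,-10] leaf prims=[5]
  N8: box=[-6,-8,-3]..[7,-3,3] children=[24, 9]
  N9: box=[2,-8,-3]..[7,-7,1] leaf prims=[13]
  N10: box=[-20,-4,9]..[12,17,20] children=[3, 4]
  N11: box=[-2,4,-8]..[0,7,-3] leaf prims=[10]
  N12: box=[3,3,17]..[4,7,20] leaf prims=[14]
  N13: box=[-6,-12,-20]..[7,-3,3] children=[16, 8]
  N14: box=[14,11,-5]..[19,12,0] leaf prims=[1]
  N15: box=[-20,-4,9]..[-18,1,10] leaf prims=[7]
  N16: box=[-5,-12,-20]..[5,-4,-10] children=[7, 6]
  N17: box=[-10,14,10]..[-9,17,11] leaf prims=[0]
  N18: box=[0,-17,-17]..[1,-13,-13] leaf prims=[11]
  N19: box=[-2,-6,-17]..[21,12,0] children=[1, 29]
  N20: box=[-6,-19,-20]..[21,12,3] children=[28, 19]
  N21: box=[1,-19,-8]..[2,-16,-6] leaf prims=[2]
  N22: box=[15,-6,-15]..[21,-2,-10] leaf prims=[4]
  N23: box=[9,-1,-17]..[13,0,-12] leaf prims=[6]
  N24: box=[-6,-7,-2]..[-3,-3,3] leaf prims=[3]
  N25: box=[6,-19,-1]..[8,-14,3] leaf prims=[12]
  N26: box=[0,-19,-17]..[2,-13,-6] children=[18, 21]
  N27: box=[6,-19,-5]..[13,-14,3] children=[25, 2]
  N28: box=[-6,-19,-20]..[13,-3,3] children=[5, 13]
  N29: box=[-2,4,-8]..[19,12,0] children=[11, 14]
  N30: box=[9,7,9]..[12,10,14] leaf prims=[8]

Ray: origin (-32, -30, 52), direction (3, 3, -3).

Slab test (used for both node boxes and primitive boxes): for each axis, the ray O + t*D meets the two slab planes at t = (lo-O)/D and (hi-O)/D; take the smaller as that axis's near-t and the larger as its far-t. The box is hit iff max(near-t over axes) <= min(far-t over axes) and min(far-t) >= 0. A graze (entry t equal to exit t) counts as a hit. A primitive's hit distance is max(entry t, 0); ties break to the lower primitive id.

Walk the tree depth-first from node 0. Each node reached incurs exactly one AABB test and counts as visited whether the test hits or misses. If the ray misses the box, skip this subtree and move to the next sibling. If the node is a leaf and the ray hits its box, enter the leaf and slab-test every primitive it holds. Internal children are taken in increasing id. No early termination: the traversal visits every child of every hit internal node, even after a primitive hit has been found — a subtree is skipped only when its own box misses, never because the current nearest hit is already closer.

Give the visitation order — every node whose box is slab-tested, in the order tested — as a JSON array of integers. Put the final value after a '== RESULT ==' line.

Traverse from the root:
N0 x:[4,53/3] y:[11/3,47/3] z:[32/3,24] -> hit [32/3,47/3], descend [10, 20]
  N10 x:[4,44/3] y:[26/3,47/3] z:[32/3,43/3] -> hit [32/3,43/3], descend [3, 4]
    N3 x:[4,23/3] y:[26/3,47/3] z:[41/3,43/3] -> miss, prune
    N4 x:[35/3,44/3] y:[11,40/3] z:[32/3,43/3] -> hit [35/3,40/3], descend [12, 30]
      N12 x:[35/3,12] y:[11,37/3] z:[32/3,35/3] -> hit [35/3,35/3] leaf, test {P14@t=35/3}
      N30 x:[41/3,44/3] y:[37/3,40/3] z:[38/3,43/3] -> miss, prune
  N20 x:[26/3,53/3] y:[11/3,14] z:[49/3,24] -> miss, prune

order=[0, 10, 3, 4, 12, 30, 20]  |boxes|=7  |leaves|=1  hit=P14

== RESULT ==
[0, 10, 3, 4, 12, 30, 20]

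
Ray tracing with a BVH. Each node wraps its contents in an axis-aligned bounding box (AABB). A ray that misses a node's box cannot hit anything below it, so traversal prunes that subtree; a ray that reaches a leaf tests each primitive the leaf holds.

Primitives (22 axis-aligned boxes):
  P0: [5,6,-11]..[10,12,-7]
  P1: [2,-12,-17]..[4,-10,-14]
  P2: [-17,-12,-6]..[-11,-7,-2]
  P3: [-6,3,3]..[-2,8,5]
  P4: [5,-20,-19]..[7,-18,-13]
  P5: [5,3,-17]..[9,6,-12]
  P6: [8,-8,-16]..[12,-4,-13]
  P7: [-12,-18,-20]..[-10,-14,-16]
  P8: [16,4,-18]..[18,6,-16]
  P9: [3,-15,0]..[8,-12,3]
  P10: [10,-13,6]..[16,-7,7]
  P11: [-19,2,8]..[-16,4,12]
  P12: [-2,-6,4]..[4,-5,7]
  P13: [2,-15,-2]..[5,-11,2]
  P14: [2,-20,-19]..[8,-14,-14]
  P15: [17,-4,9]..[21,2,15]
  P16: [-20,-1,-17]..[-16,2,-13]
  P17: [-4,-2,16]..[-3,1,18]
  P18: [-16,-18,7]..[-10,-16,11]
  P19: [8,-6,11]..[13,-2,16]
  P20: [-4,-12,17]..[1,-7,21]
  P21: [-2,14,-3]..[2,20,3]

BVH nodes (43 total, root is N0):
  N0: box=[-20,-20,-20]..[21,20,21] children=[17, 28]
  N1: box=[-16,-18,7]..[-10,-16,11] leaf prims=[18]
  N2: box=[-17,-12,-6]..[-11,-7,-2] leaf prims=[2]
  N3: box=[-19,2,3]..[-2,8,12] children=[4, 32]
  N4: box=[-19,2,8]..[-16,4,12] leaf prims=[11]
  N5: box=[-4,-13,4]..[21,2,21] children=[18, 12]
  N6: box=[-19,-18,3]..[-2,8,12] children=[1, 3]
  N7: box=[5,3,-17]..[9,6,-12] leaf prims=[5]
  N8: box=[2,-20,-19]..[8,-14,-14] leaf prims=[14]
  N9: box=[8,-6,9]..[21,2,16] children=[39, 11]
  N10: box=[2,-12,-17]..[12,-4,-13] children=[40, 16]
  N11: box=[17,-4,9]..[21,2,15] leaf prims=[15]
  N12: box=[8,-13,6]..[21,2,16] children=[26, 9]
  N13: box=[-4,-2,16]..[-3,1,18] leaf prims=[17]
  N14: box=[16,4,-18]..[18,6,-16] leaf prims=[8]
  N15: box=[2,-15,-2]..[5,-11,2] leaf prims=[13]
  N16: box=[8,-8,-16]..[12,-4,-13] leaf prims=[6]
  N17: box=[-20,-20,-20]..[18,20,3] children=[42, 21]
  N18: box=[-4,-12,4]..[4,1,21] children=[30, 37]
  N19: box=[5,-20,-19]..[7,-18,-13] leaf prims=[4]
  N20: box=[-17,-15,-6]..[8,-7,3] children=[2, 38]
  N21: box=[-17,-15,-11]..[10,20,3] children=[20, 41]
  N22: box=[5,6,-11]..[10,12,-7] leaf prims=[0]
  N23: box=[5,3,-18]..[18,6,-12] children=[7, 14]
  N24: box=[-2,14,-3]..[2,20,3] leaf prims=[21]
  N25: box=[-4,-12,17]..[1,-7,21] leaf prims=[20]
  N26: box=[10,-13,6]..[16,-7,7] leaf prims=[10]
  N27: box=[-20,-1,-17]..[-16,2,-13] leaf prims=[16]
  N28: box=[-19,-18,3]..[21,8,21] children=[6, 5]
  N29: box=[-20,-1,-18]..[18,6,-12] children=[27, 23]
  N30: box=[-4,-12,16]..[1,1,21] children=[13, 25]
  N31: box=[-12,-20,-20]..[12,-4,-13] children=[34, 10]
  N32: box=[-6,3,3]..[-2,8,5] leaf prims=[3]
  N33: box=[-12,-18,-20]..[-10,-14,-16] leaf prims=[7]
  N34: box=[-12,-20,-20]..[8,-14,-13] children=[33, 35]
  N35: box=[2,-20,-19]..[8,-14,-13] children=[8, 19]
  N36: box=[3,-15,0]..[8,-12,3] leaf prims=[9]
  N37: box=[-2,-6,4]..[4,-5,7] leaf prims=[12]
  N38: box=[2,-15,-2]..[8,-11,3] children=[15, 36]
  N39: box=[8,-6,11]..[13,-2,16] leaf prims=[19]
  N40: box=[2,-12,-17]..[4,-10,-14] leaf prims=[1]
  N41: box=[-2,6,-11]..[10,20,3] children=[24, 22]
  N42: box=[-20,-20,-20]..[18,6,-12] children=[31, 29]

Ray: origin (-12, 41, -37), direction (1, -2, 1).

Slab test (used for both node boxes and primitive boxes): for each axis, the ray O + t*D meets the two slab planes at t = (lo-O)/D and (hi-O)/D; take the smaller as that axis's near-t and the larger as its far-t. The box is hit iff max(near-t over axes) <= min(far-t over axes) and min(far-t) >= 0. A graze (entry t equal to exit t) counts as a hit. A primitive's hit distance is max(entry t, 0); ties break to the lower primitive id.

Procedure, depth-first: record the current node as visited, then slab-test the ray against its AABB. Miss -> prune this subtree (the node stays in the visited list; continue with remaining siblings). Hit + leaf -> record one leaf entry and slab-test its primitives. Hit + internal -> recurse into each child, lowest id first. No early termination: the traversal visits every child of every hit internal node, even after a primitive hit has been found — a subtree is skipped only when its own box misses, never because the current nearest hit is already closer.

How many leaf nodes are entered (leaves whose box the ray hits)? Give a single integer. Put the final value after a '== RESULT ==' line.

Trace the traversal:
N0 x:[-8,33] y:[21/2,61/2] z:[17,58] -> hit [17,61/2], descend [17, 28]
  N17 x:[-8,30] y:[21/2,61/2] z:[17,40] -> hit [17,30], descend [21, 42]
    N21 x:[-5,22] y:[21/2,28] z:[26,40] -> miss, prune
    N42 x:[-8,30] y:[35/2,61/2] z:[17,25] -> hit [35/2,25], descend [29, 31]
      N29 x:[-8,30] y:[35/2,21] z:[19,25] -> hit [19,21], descend [23, 27]
        N23 x:[17,30] y:[35/2,19] z:[19,25] -> hit [19,19], descend [7, 14]
          N7 x:[17,21] y:[35/2,19] z:[20,25] -> miss, prune
          N14 x:[28,30] y:[35/2,37/2] z:[19,21] -> miss, prune
        N27 x:[-8,-4] y:[39/2,21] z:[20,24] -> miss, prune
      N31 x:[0,24] y:[45/2,61/2] z:[17,24] -> hit [45/2,24], descend [10, 34]
        N10 x:[14,24] y:[45/2,53/2] z:[20,24] -> hit [45/2,24], descend [16, 40]
          N16 x:[20,24] y:[45/2,49/2] z:[21,24] -> hit [45/2,24] leaf, test {P6@t=45/2}
          N40 x:[14,16] y:[51/2,53/2] z:[20,23] -> miss, prune
        N34 x:[0,20] y:[55/2,61/2] z:[17,24] -> miss, prune
  N28 x:[-7,33] y:[33/2,59/2] z:[40,58] -> miss, prune

Visited [0, 17, 21, 42, 29, 23, 7, 14, 27, 31, 10, 16, 40, 34, 28]. Tests: 15 box, 1 leaf. Nearest: P6.

== RESULT ==
1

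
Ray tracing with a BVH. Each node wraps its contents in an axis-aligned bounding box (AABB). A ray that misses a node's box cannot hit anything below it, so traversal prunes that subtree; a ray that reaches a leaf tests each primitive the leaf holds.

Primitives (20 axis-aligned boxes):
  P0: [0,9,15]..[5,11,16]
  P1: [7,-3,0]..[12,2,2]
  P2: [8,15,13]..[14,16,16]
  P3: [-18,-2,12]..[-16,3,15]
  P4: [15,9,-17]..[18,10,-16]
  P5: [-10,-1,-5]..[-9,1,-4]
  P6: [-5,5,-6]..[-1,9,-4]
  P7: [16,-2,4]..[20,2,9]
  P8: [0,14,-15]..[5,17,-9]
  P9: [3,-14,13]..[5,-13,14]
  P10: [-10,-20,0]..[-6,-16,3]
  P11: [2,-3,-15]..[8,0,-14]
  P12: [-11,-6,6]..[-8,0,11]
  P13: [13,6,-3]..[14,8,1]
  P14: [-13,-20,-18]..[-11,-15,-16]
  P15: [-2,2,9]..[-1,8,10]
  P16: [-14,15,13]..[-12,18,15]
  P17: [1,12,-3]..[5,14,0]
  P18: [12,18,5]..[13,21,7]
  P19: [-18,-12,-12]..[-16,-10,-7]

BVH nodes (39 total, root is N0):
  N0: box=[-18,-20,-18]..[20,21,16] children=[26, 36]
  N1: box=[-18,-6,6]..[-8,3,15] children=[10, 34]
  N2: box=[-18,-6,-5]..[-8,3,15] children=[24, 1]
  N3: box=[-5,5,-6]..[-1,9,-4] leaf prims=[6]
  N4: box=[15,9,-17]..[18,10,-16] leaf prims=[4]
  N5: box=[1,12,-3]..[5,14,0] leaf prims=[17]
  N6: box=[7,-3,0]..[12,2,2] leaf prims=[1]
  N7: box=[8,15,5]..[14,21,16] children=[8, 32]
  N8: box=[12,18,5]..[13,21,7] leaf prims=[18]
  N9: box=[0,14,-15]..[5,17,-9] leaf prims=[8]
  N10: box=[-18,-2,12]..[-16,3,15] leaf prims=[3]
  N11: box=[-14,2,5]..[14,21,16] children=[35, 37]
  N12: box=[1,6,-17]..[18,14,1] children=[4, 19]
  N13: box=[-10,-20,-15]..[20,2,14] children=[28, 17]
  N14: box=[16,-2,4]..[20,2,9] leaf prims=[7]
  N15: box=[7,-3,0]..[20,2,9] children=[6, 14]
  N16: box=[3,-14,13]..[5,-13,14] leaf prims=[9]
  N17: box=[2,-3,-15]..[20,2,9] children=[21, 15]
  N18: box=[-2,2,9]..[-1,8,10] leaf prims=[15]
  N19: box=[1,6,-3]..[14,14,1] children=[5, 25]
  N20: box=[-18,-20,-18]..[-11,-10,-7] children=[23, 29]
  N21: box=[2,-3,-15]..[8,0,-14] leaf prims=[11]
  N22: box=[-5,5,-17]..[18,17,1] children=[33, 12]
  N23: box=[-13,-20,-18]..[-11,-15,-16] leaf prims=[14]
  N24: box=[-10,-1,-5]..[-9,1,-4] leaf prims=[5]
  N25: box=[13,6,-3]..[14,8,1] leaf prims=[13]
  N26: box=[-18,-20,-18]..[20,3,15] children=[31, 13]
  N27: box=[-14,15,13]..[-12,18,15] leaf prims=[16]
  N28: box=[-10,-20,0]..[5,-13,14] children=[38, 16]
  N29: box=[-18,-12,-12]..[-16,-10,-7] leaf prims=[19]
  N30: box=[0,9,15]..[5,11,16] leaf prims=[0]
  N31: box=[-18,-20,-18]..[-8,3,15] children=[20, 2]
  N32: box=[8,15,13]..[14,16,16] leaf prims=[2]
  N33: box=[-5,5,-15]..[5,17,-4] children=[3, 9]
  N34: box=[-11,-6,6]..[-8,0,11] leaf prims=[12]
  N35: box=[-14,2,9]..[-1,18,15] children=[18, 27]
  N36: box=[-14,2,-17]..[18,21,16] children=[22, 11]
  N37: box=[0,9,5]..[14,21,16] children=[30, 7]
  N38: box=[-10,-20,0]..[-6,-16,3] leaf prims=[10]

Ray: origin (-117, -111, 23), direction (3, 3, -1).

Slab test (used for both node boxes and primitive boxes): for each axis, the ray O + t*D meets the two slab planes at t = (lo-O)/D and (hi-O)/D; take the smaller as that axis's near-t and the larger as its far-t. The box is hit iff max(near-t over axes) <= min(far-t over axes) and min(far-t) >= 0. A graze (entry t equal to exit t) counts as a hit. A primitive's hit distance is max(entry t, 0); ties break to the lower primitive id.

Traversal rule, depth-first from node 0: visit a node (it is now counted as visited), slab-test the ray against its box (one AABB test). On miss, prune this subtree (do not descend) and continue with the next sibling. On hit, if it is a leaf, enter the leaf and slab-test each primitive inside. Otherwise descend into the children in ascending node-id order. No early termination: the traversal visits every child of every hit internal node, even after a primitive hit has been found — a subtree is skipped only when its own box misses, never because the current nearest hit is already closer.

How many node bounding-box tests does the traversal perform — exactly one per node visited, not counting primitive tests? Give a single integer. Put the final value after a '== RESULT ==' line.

Trace the traversal:
N0 x:[33,137/3] y:[91/3,44] z:[7,41] -> hit [33,41], descend [26, 36]
  N26 x:[33,137/3] y:[91/3,38] z:[8,41] -> hit [33,38], descend [13, 31]
    N13 x:[107/3,137/3] y:[91/3,113/3] z:[9,38] -> hit [107/3,113/3], descend [17, 28]
      N17 x:[119/3,137/3] y:[36,113/3] z:[14,38] -> miss, prune
      N28 x:[107/3,122/3] y:[91/3,98/3] z:[9,23] -> miss, prune
    N31 x:[33,109/3] y:[91/3,38] z:[8,41] -> hit [33,109/3], descend [2, 20]
      N2 x:[33,109/3] y:[35,38] z:[8,28] -> miss, prune
      N20 x:[33,106/3] y:[91/3,101/3] z:[30,41] -> hit [33,101/3], descend [23, 29]
        N23 x:[104/3,106/3] y:[91/3,32] z:[39,41] -> miss, prune
        N29 x:[33,101/3] y:[33,101/3] z:[30,35] -> hit [33,101/3] leaf, test {P19@t=33}
  N36 x:[103/3,45] y:[113/3,44] z:[7,40] -> hit [113/3,40], descend [11, 22]
    N11 x:[103/3,131/3] y:[113/3,44] z:[7,18] -> miss, prune
    N22 x:[112/3,45] y:[116/3,128/3] z:[22,40] -> hit [116/3,40], descend [12, 33]
      N12 x:[118/3,45] y:[39,125/3] z:[22,40] -> hit [118/3,40], descend [4, 19]
        N4 x:[44,45] y:[40,121/3] z:[39,40] -> miss, prune
        N19 x:[118/3,131/3] y:[39,125/3] z:[22,26] -> miss, prune
      N33 x:[112/3,122/3] y:[116/3,128/3] z:[27,38] -> miss, prune

order=[0, 26, 13, 17, 28, 31, 2, 20, 23, 29, 36, 11, 22, 12, 4, 19, 33]  |boxes|=17  |leaves|=1  hit=P19

== RESULT ==
17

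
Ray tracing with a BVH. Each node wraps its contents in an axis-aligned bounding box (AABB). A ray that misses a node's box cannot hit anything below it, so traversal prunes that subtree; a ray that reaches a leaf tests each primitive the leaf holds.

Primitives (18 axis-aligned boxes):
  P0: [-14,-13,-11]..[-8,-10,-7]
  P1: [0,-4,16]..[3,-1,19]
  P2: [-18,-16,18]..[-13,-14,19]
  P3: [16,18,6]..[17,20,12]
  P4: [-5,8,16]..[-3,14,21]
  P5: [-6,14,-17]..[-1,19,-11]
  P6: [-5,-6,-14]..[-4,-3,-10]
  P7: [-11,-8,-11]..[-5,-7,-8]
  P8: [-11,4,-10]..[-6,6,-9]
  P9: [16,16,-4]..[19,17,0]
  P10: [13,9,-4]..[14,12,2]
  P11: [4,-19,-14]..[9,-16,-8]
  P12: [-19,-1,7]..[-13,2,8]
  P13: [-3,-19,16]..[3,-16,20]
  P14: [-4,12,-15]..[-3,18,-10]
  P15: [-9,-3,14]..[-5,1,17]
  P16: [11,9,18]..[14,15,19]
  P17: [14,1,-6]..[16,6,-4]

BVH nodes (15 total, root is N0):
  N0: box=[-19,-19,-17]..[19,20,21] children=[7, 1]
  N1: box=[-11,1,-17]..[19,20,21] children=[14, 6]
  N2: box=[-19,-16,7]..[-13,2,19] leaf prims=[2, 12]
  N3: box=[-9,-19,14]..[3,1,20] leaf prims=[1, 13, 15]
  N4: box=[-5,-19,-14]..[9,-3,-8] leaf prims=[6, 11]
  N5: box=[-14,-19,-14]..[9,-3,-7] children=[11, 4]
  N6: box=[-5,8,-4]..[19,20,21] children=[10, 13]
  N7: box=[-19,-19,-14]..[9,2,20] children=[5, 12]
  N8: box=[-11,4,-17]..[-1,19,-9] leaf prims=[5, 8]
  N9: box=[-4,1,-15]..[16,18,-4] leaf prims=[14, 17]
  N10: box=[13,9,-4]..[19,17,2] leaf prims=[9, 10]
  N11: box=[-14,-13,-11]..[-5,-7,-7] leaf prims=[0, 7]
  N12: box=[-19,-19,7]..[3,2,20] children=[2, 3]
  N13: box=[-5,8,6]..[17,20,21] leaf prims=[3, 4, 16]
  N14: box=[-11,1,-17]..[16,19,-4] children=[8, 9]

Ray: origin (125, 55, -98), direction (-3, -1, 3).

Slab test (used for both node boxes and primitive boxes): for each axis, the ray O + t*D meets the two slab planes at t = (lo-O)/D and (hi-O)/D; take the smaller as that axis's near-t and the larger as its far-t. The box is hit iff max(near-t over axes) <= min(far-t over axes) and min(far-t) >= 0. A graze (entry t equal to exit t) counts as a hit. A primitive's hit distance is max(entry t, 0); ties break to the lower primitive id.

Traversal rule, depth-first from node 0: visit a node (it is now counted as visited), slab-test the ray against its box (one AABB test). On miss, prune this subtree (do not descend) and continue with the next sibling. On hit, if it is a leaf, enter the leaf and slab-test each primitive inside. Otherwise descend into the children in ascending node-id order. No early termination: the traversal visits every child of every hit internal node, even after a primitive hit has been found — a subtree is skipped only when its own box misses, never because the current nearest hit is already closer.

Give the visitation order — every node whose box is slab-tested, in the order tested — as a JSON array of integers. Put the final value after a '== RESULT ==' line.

Trace the traversal:
N0 x:[106/3,48] y:[35,74] z:[27,119/3] -> hit [106/3,119/3], descend [1, 7]
  N1 x:[106/3,136/3] y:[35,54] z:[27,119/3] -> hit [106/3,119/3], descend [6, 14]
    N6 x:[106/3,130/3] y:[35,47] z:[94/3,119/3] -> hit [106/3,119/3], descend [10, 13]
      N10 x:[106/3,112/3] y:[38,46] z:[94/3,100/3] -> miss, prune
      N13 x:[36,130/3] y:[35,47] z:[104/3,119/3] -> hit [36,119/3] leaf, test {P3@t=36, P4(miss), P16(miss)}
    N14 x:[109/3,136/3] y:[36,54] z:[27,94/3] -> miss, prune
  N7 x:[116/3,48] y:[53,74] z:[28,118/3] -> miss, prune

Summary -> nodes [0, 1, 6, 10, 13, 14, 7]; box-tests=7; leaf-entries=1; first=P3

== RESULT ==
[0, 1, 6, 10, 13, 14, 7]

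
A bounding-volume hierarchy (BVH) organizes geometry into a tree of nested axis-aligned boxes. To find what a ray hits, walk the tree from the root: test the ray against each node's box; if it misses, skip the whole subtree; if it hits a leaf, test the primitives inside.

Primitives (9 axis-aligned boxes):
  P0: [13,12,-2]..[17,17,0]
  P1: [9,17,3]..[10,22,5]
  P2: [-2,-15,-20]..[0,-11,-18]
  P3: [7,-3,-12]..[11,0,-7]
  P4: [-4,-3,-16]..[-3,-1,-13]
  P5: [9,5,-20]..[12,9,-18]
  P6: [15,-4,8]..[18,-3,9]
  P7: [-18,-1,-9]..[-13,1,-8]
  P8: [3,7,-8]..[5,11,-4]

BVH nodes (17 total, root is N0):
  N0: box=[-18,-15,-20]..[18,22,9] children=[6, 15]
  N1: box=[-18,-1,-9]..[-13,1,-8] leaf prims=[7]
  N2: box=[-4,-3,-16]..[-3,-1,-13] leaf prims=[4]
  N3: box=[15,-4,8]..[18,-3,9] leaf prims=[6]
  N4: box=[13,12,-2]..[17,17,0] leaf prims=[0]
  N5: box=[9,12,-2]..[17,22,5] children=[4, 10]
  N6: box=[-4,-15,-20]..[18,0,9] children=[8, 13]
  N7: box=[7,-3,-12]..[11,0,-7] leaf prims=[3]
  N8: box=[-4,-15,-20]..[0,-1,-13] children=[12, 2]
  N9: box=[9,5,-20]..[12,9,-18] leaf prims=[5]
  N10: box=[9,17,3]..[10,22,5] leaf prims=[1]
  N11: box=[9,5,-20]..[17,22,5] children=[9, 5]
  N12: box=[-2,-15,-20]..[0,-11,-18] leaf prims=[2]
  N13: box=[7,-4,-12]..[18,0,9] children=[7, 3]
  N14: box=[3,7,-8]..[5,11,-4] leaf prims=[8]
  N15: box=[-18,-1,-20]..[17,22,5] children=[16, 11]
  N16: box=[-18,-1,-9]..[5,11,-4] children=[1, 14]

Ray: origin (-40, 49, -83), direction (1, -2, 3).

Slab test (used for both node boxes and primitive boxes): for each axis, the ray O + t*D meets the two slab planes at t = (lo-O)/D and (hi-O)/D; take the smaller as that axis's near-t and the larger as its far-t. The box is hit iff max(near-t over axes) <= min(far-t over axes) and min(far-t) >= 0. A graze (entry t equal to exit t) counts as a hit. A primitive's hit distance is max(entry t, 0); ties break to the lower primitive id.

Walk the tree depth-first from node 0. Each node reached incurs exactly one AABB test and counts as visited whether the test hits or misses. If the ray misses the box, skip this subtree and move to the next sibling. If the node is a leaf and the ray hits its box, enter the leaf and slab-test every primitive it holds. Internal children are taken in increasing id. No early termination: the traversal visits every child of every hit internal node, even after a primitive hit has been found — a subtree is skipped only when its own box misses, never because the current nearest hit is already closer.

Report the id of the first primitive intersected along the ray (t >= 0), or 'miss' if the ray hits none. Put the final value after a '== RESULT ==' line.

Trace the traversal:
N0 x:[22,58] y:[27/2,32] z:[21,92/3] -> hit [22,92/3], descend [6, 15]
  N6 x:[36,58] y:[49/2,32] z:[21,92/3] -> miss, prune
  N15 x:[22,57] y:[27/2,25] z:[21,88/3] -> hit [22,25], descend [11, 16]
    N11 x:[49,57] y:[27/2,22] z:[21,88/3] -> miss, prune
    N16 x:[22,45] y:[19,25] z:[74/3,79/3] -> hit [74/3,25], descend [1, 14]
      N1 x:[22,27] y:[24,25] z:[74/3,25] -> hit [74/3,25] leaf, test {P7@t=74/3}
      N14 x:[43,45] y:[19,21] z:[25,79/3] -> miss, prune

Summary -> nodes [0, 6, 15, 11, 16, 1, 14]; box-tests=7; leaf-entries=1; first=P7

== RESULT ==
7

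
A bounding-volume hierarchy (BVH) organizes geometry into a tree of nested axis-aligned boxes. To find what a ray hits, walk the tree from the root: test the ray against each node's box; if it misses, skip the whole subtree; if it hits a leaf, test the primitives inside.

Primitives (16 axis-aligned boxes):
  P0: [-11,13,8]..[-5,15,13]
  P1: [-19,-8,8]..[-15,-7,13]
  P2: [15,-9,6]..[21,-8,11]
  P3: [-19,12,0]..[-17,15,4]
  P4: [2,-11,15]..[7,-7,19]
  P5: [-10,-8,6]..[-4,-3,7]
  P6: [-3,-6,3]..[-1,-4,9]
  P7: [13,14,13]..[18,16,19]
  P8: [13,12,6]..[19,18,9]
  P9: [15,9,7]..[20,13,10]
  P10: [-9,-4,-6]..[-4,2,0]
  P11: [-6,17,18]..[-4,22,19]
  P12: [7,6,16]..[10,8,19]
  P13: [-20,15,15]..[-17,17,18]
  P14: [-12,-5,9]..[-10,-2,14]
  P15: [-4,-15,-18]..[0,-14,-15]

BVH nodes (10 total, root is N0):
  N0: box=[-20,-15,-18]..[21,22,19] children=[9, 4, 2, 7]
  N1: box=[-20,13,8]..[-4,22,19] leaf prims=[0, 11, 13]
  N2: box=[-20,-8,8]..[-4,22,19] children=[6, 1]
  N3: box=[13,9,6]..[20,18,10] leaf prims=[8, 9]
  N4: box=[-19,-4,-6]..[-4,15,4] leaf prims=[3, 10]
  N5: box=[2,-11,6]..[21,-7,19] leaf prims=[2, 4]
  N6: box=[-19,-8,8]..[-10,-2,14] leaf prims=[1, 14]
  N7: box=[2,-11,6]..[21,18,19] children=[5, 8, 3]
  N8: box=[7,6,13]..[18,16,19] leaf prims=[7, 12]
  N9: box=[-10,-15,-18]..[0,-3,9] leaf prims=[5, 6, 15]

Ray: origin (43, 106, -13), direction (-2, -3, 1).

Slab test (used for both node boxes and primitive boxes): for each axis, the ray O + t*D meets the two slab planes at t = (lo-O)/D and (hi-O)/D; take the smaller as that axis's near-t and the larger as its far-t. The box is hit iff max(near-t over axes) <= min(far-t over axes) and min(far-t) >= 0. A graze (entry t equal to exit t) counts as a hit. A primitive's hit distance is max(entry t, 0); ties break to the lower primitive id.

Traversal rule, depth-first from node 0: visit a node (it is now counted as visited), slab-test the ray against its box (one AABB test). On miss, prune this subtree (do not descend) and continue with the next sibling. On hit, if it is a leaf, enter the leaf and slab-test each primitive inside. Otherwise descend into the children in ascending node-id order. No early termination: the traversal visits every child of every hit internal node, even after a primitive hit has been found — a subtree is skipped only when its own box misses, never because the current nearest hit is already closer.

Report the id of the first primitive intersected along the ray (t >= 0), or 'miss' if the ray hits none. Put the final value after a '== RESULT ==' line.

Traverse from the root:
N0 x:[11,63/2] y:[28,121/3] z:[-5,32] -> hit [28,63/2], descend [2, 4, 7, 9]
  N2 x:[47/2,63/2] y:[28,38] z:[21,32] -> hit [28,63/2], descend [1, 6]
    N1 x:[47/2,63/2] y:[28,31] z:[21,32] -> hit [28,31] leaf, test {P0(miss), P11(miss), P13@t=30}
    N6 x:[53/2,31] y:[36,38] z:[21,27] -> miss, prune
  N4 x:[47/2,31] y:[91/3,110/3] z:[7,17] -> miss, prune
  N7 x:[11,41/2] y:[88/3,39] z:[19,32] -> miss, prune
  N9 x:[43/2,53/2] y:[109/3,121/3] z:[-5,22] -> miss, prune

Summary -> nodes [0, 2, 1, 6, 4, 7, 9]; box-tests=7; leaf-entries=1; first=P13

== RESULT ==
13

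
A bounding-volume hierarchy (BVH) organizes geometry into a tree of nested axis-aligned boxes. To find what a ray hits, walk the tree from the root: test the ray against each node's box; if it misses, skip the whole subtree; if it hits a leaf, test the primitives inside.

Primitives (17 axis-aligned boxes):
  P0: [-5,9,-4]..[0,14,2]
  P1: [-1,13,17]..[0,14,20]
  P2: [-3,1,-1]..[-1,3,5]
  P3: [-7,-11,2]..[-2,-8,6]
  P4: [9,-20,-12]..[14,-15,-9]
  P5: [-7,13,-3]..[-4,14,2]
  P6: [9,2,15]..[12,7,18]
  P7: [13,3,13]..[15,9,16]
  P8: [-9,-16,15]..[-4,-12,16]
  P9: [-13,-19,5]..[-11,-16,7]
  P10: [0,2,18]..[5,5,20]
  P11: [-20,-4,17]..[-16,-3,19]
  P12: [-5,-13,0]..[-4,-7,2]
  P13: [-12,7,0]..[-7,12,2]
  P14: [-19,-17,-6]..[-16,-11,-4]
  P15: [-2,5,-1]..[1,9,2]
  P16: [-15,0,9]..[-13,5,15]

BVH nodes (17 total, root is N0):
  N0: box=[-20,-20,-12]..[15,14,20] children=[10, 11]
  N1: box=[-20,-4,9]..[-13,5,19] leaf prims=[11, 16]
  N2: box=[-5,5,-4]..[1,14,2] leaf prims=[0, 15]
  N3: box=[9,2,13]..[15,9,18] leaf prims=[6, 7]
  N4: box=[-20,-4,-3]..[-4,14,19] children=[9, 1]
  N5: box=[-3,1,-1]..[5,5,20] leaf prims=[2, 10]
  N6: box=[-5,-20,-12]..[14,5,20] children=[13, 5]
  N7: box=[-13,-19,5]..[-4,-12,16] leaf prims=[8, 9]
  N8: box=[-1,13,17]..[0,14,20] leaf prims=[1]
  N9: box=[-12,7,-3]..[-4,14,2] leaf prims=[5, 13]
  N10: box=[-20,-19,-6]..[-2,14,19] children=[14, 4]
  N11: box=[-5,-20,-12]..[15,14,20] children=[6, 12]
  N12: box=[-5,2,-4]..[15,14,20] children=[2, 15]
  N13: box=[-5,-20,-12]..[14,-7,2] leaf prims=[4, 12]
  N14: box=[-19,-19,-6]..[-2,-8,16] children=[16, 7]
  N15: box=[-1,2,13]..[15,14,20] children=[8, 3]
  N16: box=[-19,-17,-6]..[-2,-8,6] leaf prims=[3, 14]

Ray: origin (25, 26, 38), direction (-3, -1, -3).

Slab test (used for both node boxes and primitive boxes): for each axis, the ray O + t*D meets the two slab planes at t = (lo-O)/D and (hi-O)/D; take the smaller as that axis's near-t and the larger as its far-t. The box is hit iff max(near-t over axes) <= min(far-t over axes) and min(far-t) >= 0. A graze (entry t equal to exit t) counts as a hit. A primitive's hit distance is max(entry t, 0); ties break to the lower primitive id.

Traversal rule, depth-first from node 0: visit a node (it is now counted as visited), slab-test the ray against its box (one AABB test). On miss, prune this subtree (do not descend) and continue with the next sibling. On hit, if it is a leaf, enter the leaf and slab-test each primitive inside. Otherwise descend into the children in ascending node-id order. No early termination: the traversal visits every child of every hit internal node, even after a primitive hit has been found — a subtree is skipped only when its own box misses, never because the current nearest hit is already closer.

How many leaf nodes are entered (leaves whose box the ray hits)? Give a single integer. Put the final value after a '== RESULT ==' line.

Trace the traversal:
N0 x:[10/3,15] y:[12,46] z:[6,50/3] -> hit [12,15], descend [10, 11]
  N10 x:[9,15] y:[12,45] z:[19/3,44/3] -> hit [12,44/3], descend [4, 14]
    N4 x:[29/3,15] y:[12,30] z:[19/3,41/3] -> hit [12,41/3], descend [1, 9]
      N1 x:[38/3,15] y:[21,30] z:[19/3,29/3] -> miss, prune
      N9 x:[29/3,37/3] y:[12,19] z:[12,41/3] -> hit [12,37/3] leaf, test {P5(miss), P13(miss)}
    N14 x:[9,44/3] y:[34,45] z:[22/3,44/3] -> miss, prune
  N11 x:[10/3,10] y:[12,46] z:[6,50/3] -> miss, prune

order=[0, 10, 4, 1, 9, 14, 11]  |boxes|=7  |leaves|=1  hit=miss

== RESULT ==
1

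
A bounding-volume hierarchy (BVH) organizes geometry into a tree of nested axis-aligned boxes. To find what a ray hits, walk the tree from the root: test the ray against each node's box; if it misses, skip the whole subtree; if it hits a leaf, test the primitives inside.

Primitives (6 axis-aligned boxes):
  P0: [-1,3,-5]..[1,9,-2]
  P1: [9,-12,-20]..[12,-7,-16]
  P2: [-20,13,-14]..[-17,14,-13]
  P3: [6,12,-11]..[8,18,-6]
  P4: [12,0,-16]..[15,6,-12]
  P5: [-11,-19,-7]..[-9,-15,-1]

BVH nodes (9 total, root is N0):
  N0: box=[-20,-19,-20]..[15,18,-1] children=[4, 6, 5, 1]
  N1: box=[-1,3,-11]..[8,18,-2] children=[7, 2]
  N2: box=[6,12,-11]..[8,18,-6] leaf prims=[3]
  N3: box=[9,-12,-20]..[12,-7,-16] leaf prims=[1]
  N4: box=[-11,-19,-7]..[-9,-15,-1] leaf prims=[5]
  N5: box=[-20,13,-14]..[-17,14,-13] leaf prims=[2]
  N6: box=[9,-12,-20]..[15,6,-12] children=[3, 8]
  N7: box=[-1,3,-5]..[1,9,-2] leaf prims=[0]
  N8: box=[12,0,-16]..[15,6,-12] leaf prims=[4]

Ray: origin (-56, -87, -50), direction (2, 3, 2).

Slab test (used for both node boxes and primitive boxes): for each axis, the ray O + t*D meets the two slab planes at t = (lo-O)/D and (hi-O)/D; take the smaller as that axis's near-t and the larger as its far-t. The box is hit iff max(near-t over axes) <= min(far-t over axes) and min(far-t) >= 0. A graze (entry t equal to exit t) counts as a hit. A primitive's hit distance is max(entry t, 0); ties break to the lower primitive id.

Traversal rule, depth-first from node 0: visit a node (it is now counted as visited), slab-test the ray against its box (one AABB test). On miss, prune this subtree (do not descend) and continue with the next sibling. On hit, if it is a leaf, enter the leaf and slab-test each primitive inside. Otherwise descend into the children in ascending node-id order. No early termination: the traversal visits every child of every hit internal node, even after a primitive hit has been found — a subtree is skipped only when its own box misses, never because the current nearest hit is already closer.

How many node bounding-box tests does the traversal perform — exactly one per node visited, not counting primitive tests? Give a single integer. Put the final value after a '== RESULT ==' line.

Traverse from the root:
N0 x:[18,71/2] y:[68/3,35] z:[15,49/2] -> hit [68/3,49/2], descend [1, 4, 5, 6]
  N1 x:[55/2,32] y:[30,35] z:[39/2,24] -> miss, prune
  N4 x:[45/2,47/2] y:[68/3,24] z:[43/2,49/2] -> hit [68/3,47/2] leaf, test {P5@t=68/3}
  N5 x:[18,39/2] y:[100/3,101/3] z:[18,37/2] -> miss, prune
  N6 x:[65/2,71/2] y:[25,31] z:[15,19] -> miss, prune

5 AABB tests over nodes [0, 1, 4, 5, 6]; 1 leaf entered; closest P5.

== RESULT ==
5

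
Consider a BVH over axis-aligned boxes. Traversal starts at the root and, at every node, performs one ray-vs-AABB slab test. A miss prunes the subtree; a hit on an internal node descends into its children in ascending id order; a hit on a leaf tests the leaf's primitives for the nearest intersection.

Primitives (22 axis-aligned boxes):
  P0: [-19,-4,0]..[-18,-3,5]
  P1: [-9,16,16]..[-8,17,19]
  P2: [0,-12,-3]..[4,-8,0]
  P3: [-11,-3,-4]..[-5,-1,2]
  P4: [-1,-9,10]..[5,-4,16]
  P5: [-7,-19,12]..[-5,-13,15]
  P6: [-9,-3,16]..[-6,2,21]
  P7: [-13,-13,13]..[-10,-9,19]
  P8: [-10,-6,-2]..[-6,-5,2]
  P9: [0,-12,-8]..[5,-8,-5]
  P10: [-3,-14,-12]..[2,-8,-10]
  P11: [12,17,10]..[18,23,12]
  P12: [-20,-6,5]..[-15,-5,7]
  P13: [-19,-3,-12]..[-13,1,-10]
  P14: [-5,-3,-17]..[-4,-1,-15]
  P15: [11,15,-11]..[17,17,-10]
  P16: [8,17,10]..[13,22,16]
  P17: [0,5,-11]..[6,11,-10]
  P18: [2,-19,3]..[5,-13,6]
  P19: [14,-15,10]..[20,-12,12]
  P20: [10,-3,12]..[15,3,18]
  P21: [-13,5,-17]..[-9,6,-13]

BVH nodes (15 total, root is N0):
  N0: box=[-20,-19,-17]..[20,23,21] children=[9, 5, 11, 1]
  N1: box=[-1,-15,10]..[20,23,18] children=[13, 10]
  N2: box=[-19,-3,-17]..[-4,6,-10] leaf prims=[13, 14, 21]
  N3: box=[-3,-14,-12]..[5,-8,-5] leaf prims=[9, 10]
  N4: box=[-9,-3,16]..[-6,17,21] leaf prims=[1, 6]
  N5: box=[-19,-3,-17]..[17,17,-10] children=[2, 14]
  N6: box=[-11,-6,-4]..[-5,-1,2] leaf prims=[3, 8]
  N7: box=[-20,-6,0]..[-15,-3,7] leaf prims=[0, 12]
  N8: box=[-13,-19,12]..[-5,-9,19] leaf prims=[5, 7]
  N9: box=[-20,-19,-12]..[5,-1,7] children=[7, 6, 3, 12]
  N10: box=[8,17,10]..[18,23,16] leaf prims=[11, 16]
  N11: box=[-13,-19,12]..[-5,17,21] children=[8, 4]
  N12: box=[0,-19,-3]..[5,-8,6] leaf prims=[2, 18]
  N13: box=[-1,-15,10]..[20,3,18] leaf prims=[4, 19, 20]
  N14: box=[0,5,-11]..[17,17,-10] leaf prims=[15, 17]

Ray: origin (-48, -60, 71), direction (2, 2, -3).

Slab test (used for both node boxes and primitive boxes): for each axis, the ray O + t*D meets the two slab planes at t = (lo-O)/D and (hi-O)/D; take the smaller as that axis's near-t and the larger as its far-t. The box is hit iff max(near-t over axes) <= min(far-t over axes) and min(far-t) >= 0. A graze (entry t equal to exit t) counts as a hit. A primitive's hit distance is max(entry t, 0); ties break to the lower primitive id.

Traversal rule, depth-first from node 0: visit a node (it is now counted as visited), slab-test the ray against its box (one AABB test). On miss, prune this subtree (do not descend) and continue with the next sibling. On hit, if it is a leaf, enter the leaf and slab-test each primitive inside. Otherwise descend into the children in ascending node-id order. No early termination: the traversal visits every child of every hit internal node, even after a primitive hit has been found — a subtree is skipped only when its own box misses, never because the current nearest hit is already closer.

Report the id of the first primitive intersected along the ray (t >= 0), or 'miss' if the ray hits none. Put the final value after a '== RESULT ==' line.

Walk:
N0 x:[14,34] y:[41/2,83/2] z:[50/3,88/3] -> hit [41/2,88/3], descend [1, 5, 9, 11]
  N1 x:[47/2,34] y:[45/2,83/2] z:[53/3,61/3] -> miss, prune
  N5 x:[29/2,65/2] y:[57/2,77/2] z:[27,88/3] -> hit [57/2,88/3], descend [2, 14]
    N2 x:[29/2,22] y:[57/2,33] z:[27,88/3] -> miss, prune
    N14 x:[24,65/2] y:[65/2,77/2] z:[27,82/3] -> miss, prune
  N9 x:[14,53/2] y:[41/2,59/2] z:[64/3,83/3] -> hit [64/3,53/2], descend [3, 6, 7, 12]
    N3 x:[45/2,53/2] y:[23,26] z:[76/3,83/3] -> hit [76/3,26] leaf, test {P9@t=76/3, P10(miss)}
    N6 x:[37/2,43/2] y:[27,59/2] z:[23,25] -> miss, prune
    N7 x:[14,33/2] y:[27,57/2] z:[64/3,71/3] -> miss, prune
    N12 x:[24,53/2] y:[41/2,26] z:[65/3,74/3] -> hit [24,74/3] leaf, test {P2@t=24, P18(miss)}
  N11 x:[35/2,43/2] y:[41/2,77/2] z:[50/3,59/3] -> miss, prune

Visited [0, 1, 5, 2, 14, 9, 3, 6, 7, 12, 11]. Tests: 11 box, 2 leaf. Nearest: P2.

== RESULT ==
2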